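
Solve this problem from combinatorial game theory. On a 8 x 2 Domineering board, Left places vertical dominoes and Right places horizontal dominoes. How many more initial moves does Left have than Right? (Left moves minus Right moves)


Board is 8 x 2 (rows x cols).
Left (vertical) placements: (rows-1) * cols = 7 * 2 = 14
Right (horizontal) placements: rows * (cols-1) = 8 * 1 = 8
Advantage = Left - Right = 14 - 8 = 6

6


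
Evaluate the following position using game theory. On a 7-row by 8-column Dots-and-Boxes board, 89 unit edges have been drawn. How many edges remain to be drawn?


Grid: 7 x 8 boxes, i.e. 8 rows and 9 columns of dots.
Horizontal edges: (rows + 1) * cols = 8 * 8 = 64
Vertical edges: rows * (cols + 1) = 7 * 9 = 63
Total edges: 64 + 63 = 127
Edges drawn: 89
Remaining: 127 - 89 = 38

38


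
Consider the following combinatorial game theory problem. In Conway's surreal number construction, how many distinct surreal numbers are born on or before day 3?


Day 0: {|} = 0 is born. Count = 1.
Day n: the number of surreal numbers born by day n is 2^(n+1) - 1.
By day 0: 2^1 - 1 = 1
By day 1: 2^2 - 1 = 3
By day 2: 2^3 - 1 = 7
By day 3: 2^4 - 1 = 15
By day 3: 15 surreal numbers.

15


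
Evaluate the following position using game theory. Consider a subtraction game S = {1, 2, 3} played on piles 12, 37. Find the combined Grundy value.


Subtraction set: {1, 2, 3}
For this subtraction set, G(n) = n mod 4 (period = max + 1 = 4).
Pile 1 (size 12): G(12) = 12 mod 4 = 0
Pile 2 (size 37): G(37) = 37 mod 4 = 1
Total Grundy value = XOR of all: 0 XOR 1 = 1

1


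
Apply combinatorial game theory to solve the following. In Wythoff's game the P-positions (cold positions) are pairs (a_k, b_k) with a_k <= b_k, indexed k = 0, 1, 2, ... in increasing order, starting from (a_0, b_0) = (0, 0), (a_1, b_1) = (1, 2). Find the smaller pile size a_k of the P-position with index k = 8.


By Wythoff's theorem, a_k = floor(k * phi) and b_k = floor(k * phi^2) = a_k + k, where phi = (1 + sqrt(5))/2 is the golden ratio.
phi = (1 + sqrt(5))/2 = 1.618034
k = 8
k * phi = 8 * 1.618034 = 12.944272
a_8 = floor(k * phi) = 12

12


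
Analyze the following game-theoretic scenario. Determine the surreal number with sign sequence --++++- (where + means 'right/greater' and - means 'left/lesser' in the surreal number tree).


Sign expansion: --++++-
Rule: track bounds (lo, hi), initially (-inf, +inf). On '+', the current value becomes lo and we move to the simplest number in (value, hi): value + 1 if hi = +inf, otherwise the midpoint (value + hi)/2. On '-', the current value becomes hi and we move to value - 1 if lo = -inf, otherwise the midpoint (lo + value)/2.
Start at 0.
Step 1: sign = -, move left. Bounds: (-inf, 0). Value = -1
Step 2: sign = -, move left. Bounds: (-inf, -1). Value = -2
Step 3: sign = +, move right. Bounds: (-2, -1). Value = -3/2
Step 4: sign = +, move right. Bounds: (-3/2, -1). Value = -5/4
Step 5: sign = +, move right. Bounds: (-5/4, -1). Value = -9/8
Step 6: sign = +, move right. Bounds: (-9/8, -1). Value = -17/16
Step 7: sign = -, move left. Bounds: (-9/8, -17/16). Value = -35/32
The surreal number with sign expansion --++++- is -35/32.

-35/32


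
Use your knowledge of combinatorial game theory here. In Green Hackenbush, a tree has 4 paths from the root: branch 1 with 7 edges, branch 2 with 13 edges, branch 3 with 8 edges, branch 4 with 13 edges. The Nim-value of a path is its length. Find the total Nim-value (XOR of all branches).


The tree has 4 branches from the ground vertex.
In Green Hackenbush, the Nim-value of a simple path of length k is k.
Branch 1: length 7, Nim-value = 7
Branch 2: length 13, Nim-value = 13
Branch 3: length 8, Nim-value = 8
Branch 4: length 13, Nim-value = 13
Total Nim-value = XOR of all branch values:
0 XOR 7 = 7
7 XOR 13 = 10
10 XOR 8 = 2
2 XOR 13 = 15
Nim-value of the tree = 15

15


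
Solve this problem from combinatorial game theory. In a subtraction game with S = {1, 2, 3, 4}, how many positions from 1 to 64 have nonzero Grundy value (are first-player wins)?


Subtraction set S = {1, 2, 3, 4}, so G(n) = n mod 5.
G(n) = 0 when n is a multiple of 5.
Multiples of 5 in [1, 64]: 12
N-positions (nonzero Grundy) = 64 - 12 = 52

52


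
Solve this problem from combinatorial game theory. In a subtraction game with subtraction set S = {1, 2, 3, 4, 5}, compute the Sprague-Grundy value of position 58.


The subtraction set is S = {1, 2, 3, 4, 5}.
G(k) = mex{ G(k - s) : s in S, s <= k }. We compute iteratively: G(0) = 0.
G(1) = mex({0}) = 1
G(2) = mex({0, 1}) = 2
G(3) = mex({0, 1, 2}) = 3
G(4) = mex({0, 1, 2, 3}) = 4
G(5) = mex({0, 1, 2, 3, 4}) = 5
G(6) = mex({1, 2, 3, 4, 5}) = 0
G(7) = mex({0, 2, 3, 4, 5}) = 1
G(8) = mex({0, 1, 3, 4, 5}) = 2
G(9) = mex({0, 1, 2, 4, 5}) = 3
G(10) = mex({0, 1, 2, 3, 5}) = 4
Observe that G(6)..G(10) = 0, 1, 2, 3, 4 repeats G(0)..G(4) = 0, 1, 2, 3, 4.
For k >= max(S) = 5, G(k) is determined by the previous 5 values G(k-5)..G(k-1); a window of 5 consecutive values has recurred shifted by 6, so by induction G(k + 6) = G(k) for all k >= 0: the sequence is periodic from the start with period 6.
One period: G(0..5) = 0, 1, 2, 3, 4, 5.
58 mod 6 = 4, so G(58) = G(4) = 4.

4


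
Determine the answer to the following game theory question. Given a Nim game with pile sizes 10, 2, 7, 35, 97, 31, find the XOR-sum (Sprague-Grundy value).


We need the XOR (exclusive or) of all pile sizes.
After XOR-ing pile 1 (size 10): 0 XOR 10 = 10
After XOR-ing pile 2 (size 2): 10 XOR 2 = 8
After XOR-ing pile 3 (size 7): 8 XOR 7 = 15
After XOR-ing pile 4 (size 35): 15 XOR 35 = 44
After XOR-ing pile 5 (size 97): 44 XOR 97 = 77
After XOR-ing pile 6 (size 31): 77 XOR 31 = 82
The Nim-value of this position is 82.

82


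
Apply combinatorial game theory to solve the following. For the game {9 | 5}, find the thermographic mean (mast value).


Game = {9 | 5}, a switch {a | b} with numbers a > b.
Its thermograph has left wall a - t and right wall b + t, which meet at t = (a - b)/2, where both equal (a + b)/2. So the mast (mean value) is at (a + b)/2.
Mean = (9 + (5))/2 = 14/2 = 7

7


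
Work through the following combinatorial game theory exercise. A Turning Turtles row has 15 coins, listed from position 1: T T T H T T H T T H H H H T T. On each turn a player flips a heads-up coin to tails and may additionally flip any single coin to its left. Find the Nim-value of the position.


Coins: T T T H T T H T T H H H H T T
Key fact: a single head at position k behaves exactly like a Nim heap of size k (turning it to T and optionally flipping a coin at j < k corresponds to moving the heap from k to j, or to 0), and heads combine as a disjunctive sum (two heads at the same place would cancel, matching j XOR j = 0). So the Nim-value is the XOR of the 1-indexed positions of the heads.
Face-up positions (1-indexed): [4, 7, 10, 11, 12, 13]
XOR 0 with 4: 0 XOR 4 = 4
XOR 4 with 7: 4 XOR 7 = 3
XOR 3 with 10: 3 XOR 10 = 9
XOR 9 with 11: 9 XOR 11 = 2
XOR 2 with 12: 2 XOR 12 = 14
XOR 14 with 13: 14 XOR 13 = 3
Nim-value = 3

3


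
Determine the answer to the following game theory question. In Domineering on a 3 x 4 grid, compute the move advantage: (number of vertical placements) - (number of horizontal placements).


Board is 3 x 4 (rows x cols).
Left (vertical) placements: (rows-1) * cols = 2 * 4 = 8
Right (horizontal) placements: rows * (cols-1) = 3 * 3 = 9
Advantage = Left - Right = 8 - 9 = -1

-1


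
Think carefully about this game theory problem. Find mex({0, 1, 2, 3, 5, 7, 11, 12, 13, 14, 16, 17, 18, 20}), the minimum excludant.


Set = {0, 1, 2, 3, 5, 7, 11, 12, 13, 14, 16, 17, 18, 20}
0 is in the set.
1 is in the set.
2 is in the set.
3 is in the set.
4 is NOT in the set. This is the mex.
mex = 4

4


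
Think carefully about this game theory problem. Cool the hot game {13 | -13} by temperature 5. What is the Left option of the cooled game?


Original game: {13 | -13} (a switch {a | b} with a > b).
Cooling by t (for t below the temperature (a - b)/2 = 13) taxes each move by t: {a | b} cooled by t is {a - t | b + t}.
Cooling amount: t = 5
Cooled Left option: 13 - 5 = 8
Cooled Right option: -13 + 5 = -8
Cooled game: {8 | -8}
Left option = 8

8


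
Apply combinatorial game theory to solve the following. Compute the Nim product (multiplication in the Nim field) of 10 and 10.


Nim multiplication is bilinear over XOR: (u XOR v) * w = (u*w) XOR (v*w).
So we split each operand into its bit components and XOR the pairwise Nim products.
10 = 2 + 8 (as XOR of powers of 2).
10 = 2 + 8 (as XOR of powers of 2).
Using the standard Nim-product table on single bits:
  2*2 = 3,   2*4 = 8,   2*8 = 12,
  4*4 = 6,   4*8 = 11,  8*8 = 13,
and  1*x = x (identity), k*l = l*k (commutative).
Pairwise Nim products:
  2 * 2 = 3
  2 * 8 = 12
  8 * 2 = 12
  8 * 8 = 13
XOR them: 3 XOR 12 XOR 12 XOR 13 = 14.
Result: 10 * 10 = 14 (in Nim).

14


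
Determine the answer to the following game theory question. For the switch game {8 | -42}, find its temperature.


The game is {8 | -42}, a switch {a | b} with numbers a > b.
Cooling {a | b} by t gives {a - t | b + t}, which stops being hot when a - t = b + t, i.e. at t = (a - b)/2. So the temperature of a switch is (a - b)/2.
Temperature = (Left option - Right option) / 2
= (8 - (-42)) / 2
= 50 / 2
= 25

25


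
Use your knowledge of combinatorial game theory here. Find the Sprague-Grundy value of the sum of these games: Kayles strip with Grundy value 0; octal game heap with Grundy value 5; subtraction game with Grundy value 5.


By the Sprague-Grundy theorem, the Grundy value of a sum of games is the XOR of individual Grundy values.
Kayles strip: Grundy value = 0. Running XOR: 0 XOR 0 = 0
octal game heap: Grundy value = 5. Running XOR: 0 XOR 5 = 5
subtraction game: Grundy value = 5. Running XOR: 5 XOR 5 = 0
The combined Grundy value is 0.

0


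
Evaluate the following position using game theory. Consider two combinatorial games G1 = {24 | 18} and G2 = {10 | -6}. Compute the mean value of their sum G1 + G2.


G1 = {24 | 18}, G2 = {10 | -6}
Each is a switch {a | b} with numbers a > b; its mean value is (a + b)/2, and mean value is additive over game sums: m(G1 + G2) = m(G1) + m(G2).
Mean of G1 = (24 + (18))/2 = 42/2 = 21
Mean of G2 = (10 + (-6))/2 = 4/2 = 2
Mean of G1 + G2 = 21 + 2 = 23

23


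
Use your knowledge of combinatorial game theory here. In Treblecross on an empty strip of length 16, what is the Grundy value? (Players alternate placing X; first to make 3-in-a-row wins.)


Treblecross: place X on empty cells; 3-in-a-row wins.
Playing within two cells of an existing X lets the opponent win at once, so sensible play treats the cells i-2..i+2 around each X as dead. The player left with no safe cell loses, so this is a normal-play take-away game on strips of safe cells.
Placing X at cell i (0-indexed) of a strip of k safe cells leaves independent strips of sizes max(0, i-2) and max(0, k-i-3). Hence G(k) = mex{ G(max(0,i-2)) XOR G(max(0,k-i-3)) : 0 <= i < k }, with G(0) = 0.
G(1): splits (0,0):0^0=0 -> mex({0}) = 1
G(2): splits (0,0):0^0=0 -> mex({0}) = 1
G(3): splits (0,0):0^0=0 -> mex({0}) = 1
G(4): splits (0,1):0^1=1 (0,0):0^0=0 -> mex({0, 1}) = 2
G(5): splits (0,2):0^1=1 (0,1):0^1=1 (0,0):0^0=0 -> mex({0, 1}) = 2
G(6) = mex({1}) = 0
G(7) = mex({0, 1, 2}) = 3
G(8) = mex({0, 1, 2}) = 3
G(9) = mex({0, 2}) = 1
G(10) = mex({0, 2, 3}) = 1
G(11) = mex({0, 3}) = 1
G(12) = mex({1, 3}) = 0
G(13) = mex({0, 1, 2, 3}) = 4
G(14) = mex({0, 1, 2}) = 3
G(15) = mex({0, 1, 2}) = 3
G(16) = mex({0, 1, 2, 4}) = 3
Therefore G(16) = 3.

3


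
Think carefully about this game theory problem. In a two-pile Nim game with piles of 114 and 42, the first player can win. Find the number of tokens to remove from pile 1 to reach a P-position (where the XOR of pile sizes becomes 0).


Piles: 114 and 42
Current XOR: 114 XOR 42 = 88 (non-zero, so this is an N-position).
To make the XOR zero, we need to find a move that balances the piles.
For pile 1 (size 114): target = 114 XOR 88 = 42
We reduce pile 1 from 114 to 42.
Tokens removed: 114 - 42 = 72
Verification: 42 XOR 42 = 0

72


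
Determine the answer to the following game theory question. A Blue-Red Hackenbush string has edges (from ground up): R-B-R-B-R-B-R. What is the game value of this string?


Edges (from ground): R-B-R-B-R-B-R
By Berlekamp's sign-expansion rule, a Blue-Red Hackenbush stalk has the value of the surreal number whose sign sequence is the edge sequence with B -> + and R -> -.
Sign sequence: -+-+-+-
Trace the sign expansion in the surreal number tree, starting from 0:
Edge 1: R (sign -) -> bounds (-inf, 0), value = -1
Edge 2: B (sign +) -> bounds (-1, 0), value = -1/2
Edge 3: R (sign -) -> bounds (-1, -1/2), value = -3/4
Edge 4: B (sign +) -> bounds (-3/4, -1/2), value = -5/8
Edge 5: R (sign -) -> bounds (-3/4, -5/8), value = -11/16
Edge 6: B (sign +) -> bounds (-11/16, -5/8), value = -21/32
Edge 7: R (sign -) -> bounds (-11/16, -21/32), value = -43/64
Game value = -43/64

-43/64


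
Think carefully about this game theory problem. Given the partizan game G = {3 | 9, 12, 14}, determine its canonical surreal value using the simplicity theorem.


Left options: {3}, max = 3
Right options: {9, 12, 14}, min = 9
All options are numbers and max(Left) < min(Right), so by the simplicity theorem the value is the simplest (earliest-born) number strictly between 3 and 9.
Integers 4 through 8 all lie strictly between 3 and 9.
Among integers, the simplest (lowest birthday = smallest |n|; 0 is born on day 0, +-n on day n) is 4.
No non-integer in the interval can be simpler: if x is a non-integer in the interval, then floor(x) or ceil(x) also lies in the interval (the interval contains an integer), and both are proper prefixes of x's sign expansion, i.e. born earlier. So the game value is 4.
Game value = 4

4


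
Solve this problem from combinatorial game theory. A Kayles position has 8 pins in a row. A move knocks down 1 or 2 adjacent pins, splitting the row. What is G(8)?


Kayles: a move removes 1 or 2 adjacent pins from a contiguous row.
Removing pins from a row of k leaves two independent rows (a, b) with a + b = k - 1 (one pin) or a + b = k - 2 (two pins); an end removal gives a = 0.
By Sprague-Grundy, G(k) = mex{ G(a) XOR G(b) } over all these splits. G(0) = 0.
G(1): splits (0,0):0^0=0 -> mex({0}) = 1
G(2): splits (0,1):0^1=1 (0,0):0^0=0 -> mex({0, 1}) = 2
G(3): splits (0,2):0^2=2 (1,1):1^1=0 (0,1):0^1=1 -> mex({0, 1, 2}) = 3
G(4): splits (0,3):0^3=3 (1,2):1^2=3 (0,2):0^2=2 (1,1):1^1=0 -> mex({0, 2, 3}) = 1
G(5): splits (0,4):0^1=1 (1,3):1^3=2 (2,2):2^2=0 (0,3):0^3=3 (1,2):1^2=3 -> mex({0, 1, 2, 3}) = 4
G(6) = mex({0, 1, 2, 4}) = 3
G(7) = mex({0, 1, 3, 4, 5}) = 2
G(8) = mex({0, 2, 3, 5, 6}) = 1
Therefore G(8) = 1.

1


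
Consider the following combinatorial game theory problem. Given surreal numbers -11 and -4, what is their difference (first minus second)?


x = -11, y = -4
x - y = -11 - -4 = -7

-7


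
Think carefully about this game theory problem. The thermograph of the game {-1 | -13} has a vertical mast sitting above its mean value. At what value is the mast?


Game = {-1 | -13}, a switch {a | b} with numbers a > b.
Its thermograph has left wall a - t and right wall b + t, which meet at t = (a - b)/2, where both equal (a + b)/2. So the mast (mean value) is at (a + b)/2.
Mean = (-1 + (-13))/2 = -14/2 = -7

-7


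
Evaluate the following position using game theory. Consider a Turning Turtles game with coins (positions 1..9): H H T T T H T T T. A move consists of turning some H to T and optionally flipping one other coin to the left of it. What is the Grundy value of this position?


Coins: H H T T T H T T T
Key fact: a single head at position k behaves exactly like a Nim heap of size k (turning it to T and optionally flipping a coin at j < k corresponds to moving the heap from k to j, or to 0), and heads combine as a disjunctive sum (two heads at the same place would cancel, matching j XOR j = 0). So the Nim-value is the XOR of the 1-indexed positions of the heads.
Face-up positions (1-indexed): [1, 2, 6]
XOR 0 with 1: 0 XOR 1 = 1
XOR 1 with 2: 1 XOR 2 = 3
XOR 3 with 6: 3 XOR 6 = 5
Nim-value = 5

5


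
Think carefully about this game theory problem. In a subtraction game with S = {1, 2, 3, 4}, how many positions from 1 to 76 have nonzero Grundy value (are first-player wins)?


Subtraction set S = {1, 2, 3, 4}, so G(n) = n mod 5.
G(n) = 0 when n is a multiple of 5.
Multiples of 5 in [1, 76]: 15
N-positions (nonzero Grundy) = 76 - 15 = 61

61


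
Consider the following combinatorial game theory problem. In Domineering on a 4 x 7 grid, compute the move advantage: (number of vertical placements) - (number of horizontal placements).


Board is 4 x 7 (rows x cols).
Left (vertical) placements: (rows-1) * cols = 3 * 7 = 21
Right (horizontal) placements: rows * (cols-1) = 4 * 6 = 24
Advantage = Left - Right = 21 - 24 = -3

-3


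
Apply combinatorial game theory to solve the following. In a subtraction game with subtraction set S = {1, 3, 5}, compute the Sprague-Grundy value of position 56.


The subtraction set is S = {1, 3, 5}.
G(k) = mex{ G(k - s) : s in S, s <= k }. We compute iteratively: G(0) = 0.
G(1) = mex({0}) = 1
G(2) = mex({1}) = 0
G(3) = mex({0}) = 1
G(4) = mex({1}) = 0
G(5) = mex({0}) = 1
G(6) = mex({1}) = 0
Observe that G(2)..G(6) = 0, 1, 0, 1, 0 repeats G(0)..G(4) = 0, 1, 0, 1, 0.
For k >= max(S) = 5, G(k) is determined by the previous 5 values G(k-5)..G(k-1); a window of 5 consecutive values has recurred shifted by 2, so by induction G(k + 2) = G(k) for all k >= 0: the sequence is periodic from the start with period 2.
One period: G(0..1) = 0, 1.
56 mod 2 = 0, so G(56) = G(0) = 0.

0


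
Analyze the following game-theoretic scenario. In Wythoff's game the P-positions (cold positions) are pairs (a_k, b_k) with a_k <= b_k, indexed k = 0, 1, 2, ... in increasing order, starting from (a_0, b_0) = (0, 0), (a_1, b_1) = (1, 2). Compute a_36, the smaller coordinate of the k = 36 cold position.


By Wythoff's theorem, a_k = floor(k * phi) and b_k = floor(k * phi^2) = a_k + k, where phi = (1 + sqrt(5))/2 is the golden ratio.
phi = (1 + sqrt(5))/2 = 1.618034
k = 36
k * phi = 36 * 1.618034 = 58.249224
a_36 = floor(k * phi) = 58

58


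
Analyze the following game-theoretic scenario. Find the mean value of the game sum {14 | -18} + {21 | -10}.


G1 = {14 | -18}, G2 = {21 | -10}
Each is a switch {a | b} with numbers a > b; its mean value is (a + b)/2, and mean value is additive over game sums: m(G1 + G2) = m(G1) + m(G2).
Mean of G1 = (14 + (-18))/2 = -4/2 = -2
Mean of G2 = (21 + (-10))/2 = 11/2 = 11/2
Mean of G1 + G2 = -2 + 11/2 = 7/2

7/2


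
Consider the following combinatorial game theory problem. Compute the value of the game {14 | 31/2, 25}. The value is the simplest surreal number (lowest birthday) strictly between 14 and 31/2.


Left options: {14}, max = 14
Right options: {31/2, 25}, min = 31/2
All options are numbers and max(Left) < min(Right), so by the simplicity theorem the value is the simplest (earliest-born) number strictly between 14 and 31/2.
The only integer strictly between 14 and 31/2 is 15.
No non-integer in the interval can be simpler: if x is a non-integer in the interval, then floor(x) or ceil(x) also lies in the interval (the interval contains an integer), and both are proper prefixes of x's sign expansion, i.e. born earlier. So the game value is 15.
Game value = 15

15


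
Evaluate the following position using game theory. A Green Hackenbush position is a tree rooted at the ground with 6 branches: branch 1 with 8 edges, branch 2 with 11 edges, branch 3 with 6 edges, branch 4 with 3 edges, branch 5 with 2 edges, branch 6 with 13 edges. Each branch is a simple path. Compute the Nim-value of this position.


The tree has 6 branches from the ground vertex.
In Green Hackenbush, the Nim-value of a simple path of length k is k.
Branch 1: length 8, Nim-value = 8
Branch 2: length 11, Nim-value = 11
Branch 3: length 6, Nim-value = 6
Branch 4: length 3, Nim-value = 3
Branch 5: length 2, Nim-value = 2
Branch 6: length 13, Nim-value = 13
Total Nim-value = XOR of all branch values:
0 XOR 8 = 8
8 XOR 11 = 3
3 XOR 6 = 5
5 XOR 3 = 6
6 XOR 2 = 4
4 XOR 13 = 9
Nim-value of the tree = 9

9


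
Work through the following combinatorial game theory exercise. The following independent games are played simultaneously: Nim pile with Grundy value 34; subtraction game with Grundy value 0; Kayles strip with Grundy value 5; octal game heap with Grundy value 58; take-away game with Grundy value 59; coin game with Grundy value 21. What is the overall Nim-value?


By the Sprague-Grundy theorem, the Grundy value of a sum of games is the XOR of individual Grundy values.
Nim pile: Grundy value = 34. Running XOR: 0 XOR 34 = 34
subtraction game: Grundy value = 0. Running XOR: 34 XOR 0 = 34
Kayles strip: Grundy value = 5. Running XOR: 34 XOR 5 = 39
octal game heap: Grundy value = 58. Running XOR: 39 XOR 58 = 29
take-away game: Grundy value = 59. Running XOR: 29 XOR 59 = 38
coin game: Grundy value = 21. Running XOR: 38 XOR 21 = 51
The combined Grundy value is 51.

51


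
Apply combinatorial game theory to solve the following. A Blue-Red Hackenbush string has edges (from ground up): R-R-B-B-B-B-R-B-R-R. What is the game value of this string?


Edges (from ground): R-R-B-B-B-B-R-B-R-R
By Berlekamp's sign-expansion rule, a Blue-Red Hackenbush stalk has the value of the surreal number whose sign sequence is the edge sequence with B -> + and R -> -.
Sign sequence: --++++-+--
Trace the sign expansion in the surreal number tree, starting from 0:
Edge 1: R (sign -) -> bounds (-inf, 0), value = -1
Edge 2: R (sign -) -> bounds (-inf, -1), value = -2
Edge 3: B (sign +) -> bounds (-2, -1), value = -3/2
Edge 4: B (sign +) -> bounds (-3/2, -1), value = -5/4
Edge 5: B (sign +) -> bounds (-5/4, -1), value = -9/8
Edge 6: B (sign +) -> bounds (-9/8, -1), value = -17/16
Edge 7: R (sign -) -> bounds (-9/8, -17/16), value = -35/32
Edge 8: B (sign +) -> bounds (-35/32, -17/16), value = -69/64
Edge 9: R (sign -) -> bounds (-35/32, -69/64), value = -139/128
Edge 10: R (sign -) -> bounds (-35/32, -139/128), value = -279/256
Game value = -279/256

-279/256


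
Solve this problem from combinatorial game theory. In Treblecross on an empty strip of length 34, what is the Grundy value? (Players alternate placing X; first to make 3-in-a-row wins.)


Treblecross: place X on empty cells; 3-in-a-row wins.
Playing within two cells of an existing X lets the opponent win at once, so sensible play treats the cells i-2..i+2 around each X as dead. The player left with no safe cell loses, so this is a normal-play take-away game on strips of safe cells.
Placing X at cell i (0-indexed) of a strip of k safe cells leaves independent strips of sizes max(0, i-2) and max(0, k-i-3). Hence G(k) = mex{ G(max(0,i-2)) XOR G(max(0,k-i-3)) : 0 <= i < k }, with G(0) = 0.
G(1): splits (0,0):0^0=0 -> mex({0}) = 1
G(2): splits (0,0):0^0=0 -> mex({0}) = 1
G(3): splits (0,0):0^0=0 -> mex({0}) = 1
G(4): splits (0,1):0^1=1 (0,0):0^0=0 -> mex({0, 1}) = 2
G(5): splits (0,2):0^1=1 (0,1):0^1=1 (0,0):0^0=0 -> mex({0, 1}) = 2
G(6) = mex({1}) = 0
G(7) = mex({0, 1, 2}) = 3
G(8) = mex({0, 1, 2}) = 3
G(9) = mex({0, 2}) = 1
G(10) = mex({0, 2, 3}) = 1
G(11) = mex({0, 3}) = 1
G(12) = mex({1, 3}) = 0
G(13) = mex({0, 1, 2, 3}) = 4
G(14) = mex({0, 1, 2}) = 3
G(15) = mex({0, 1, 2}) = 3
G(16) = mex({0, 1, 2, 4}) = 3
G(17) = mex({0, 1, 3, 4}) = 2
G(18) = mex({0, 1, 3, 4}) = 2
G(19) = mex({0, 1, 3, 5}) = 2
G(20) = mex({0, 1, 2, 3, 5}) = 4
G(21) = mex({0, 1, 2, 3, 5}) = 4
G(22) = mex({1, 2, 6}) = 0
G(23) = mex({0, 1, 2, 3, 4, 6}) = 5
G(24) = mex({0, 1, 2, 3, 4}) = 5
G(25) = mex({0, 1, 3, 4, 7}) = 2
G(26) = mex({0, 1, 3, 4, 5, 7}) = 2
G(27) = mex({0, 1, 3, 5}) = 2
G(28) = mex({0, 1, 2, 5}) = 3
G(29) = mex({0, 1, 2, 4, 5, 6}) = 3
G(30) = mex({1, 2, 4, 6}) = 0
G(31) = mex({0, 1, 2, 3, 4, 6}) = 5
G(32) = mex({1, 2, 3, 4, 7}) = 0
G(33) = mex({0, 3, 7}) = 1
G(34) = mex({0, 2, 3, 5, 7}) = 1
Therefore G(34) = 1.

1


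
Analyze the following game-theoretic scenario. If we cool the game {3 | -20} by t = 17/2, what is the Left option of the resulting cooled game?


Original game: {3 | -20} (a switch {a | b} with a > b).
Cooling by t (for t below the temperature (a - b)/2 = 23/2) taxes each move by t: {a | b} cooled by t is {a - t | b + t}.
Cooling amount: t = 17/2
Cooled Left option: 3 - 17/2 = -11/2
Cooled Right option: -20 + 17/2 = -23/2
Cooled game: {-11/2 | -23/2}
Left option = -11/2

-11/2


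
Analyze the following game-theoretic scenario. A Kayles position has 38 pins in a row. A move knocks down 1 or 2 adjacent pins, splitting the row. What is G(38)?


Kayles: a move removes 1 or 2 adjacent pins from a contiguous row.
Removing pins from a row of k leaves two independent rows (a, b) with a + b = k - 1 (one pin) or a + b = k - 2 (two pins); an end removal gives a = 0.
By Sprague-Grundy, G(k) = mex{ G(a) XOR G(b) } over all these splits. G(0) = 0.
G(1): splits (0,0):0^0=0 -> mex({0}) = 1
G(2): splits (0,1):0^1=1 (0,0):0^0=0 -> mex({0, 1}) = 2
G(3): splits (0,2):0^2=2 (1,1):1^1=0 (0,1):0^1=1 -> mex({0, 1, 2}) = 3
G(4): splits (0,3):0^3=3 (1,2):1^2=3 (0,2):0^2=2 (1,1):1^1=0 -> mex({0, 2, 3}) = 1
G(5): splits (0,4):0^1=1 (1,3):1^3=2 (2,2):2^2=0 (0,3):0^3=3 (1,2):1^2=3 -> mex({0, 1, 2, 3}) = 4
G(6) = mex({0, 1, 2, 4}) = 3
G(7) = mex({0, 1, 3, 4, 5}) = 2
G(8) = mex({0, 2, 3, 5, 6}) = 1
G(9) = mex({0, 1, 2, 3, 6, 7}) = 4
G(10) = mex({0, 1, 3, 4, 5, 7}) = 2
G(11) = mex({0, 1, 2, 3, 4, 5}) = 6
G(12) = mex({0, 1, 2, 3, 5, 6, 7}) = 4
G(13) = mex({0, 2, 3, 4, 6, 7}) = 1
G(14) = mex({0, 1, 4, 5, 6, 7}) = 2
G(15) = mex({0, 1, 2, 3, 4, 5, 6}) = 7
G(16) = mex({0, 2, 3, 5, 6, 7}) = 1
G(17) = mex({0, 1, 2, 3, 5, 6, 7}) = 4
G(18) = mex({0, 1, 2, 4, 5, 6}) = 3
G(19) = mex({0, 1, 3, 4, 5, 7}) = 2
G(20) = mex({0, 2, 3, 4, 5, 6, 7}) = 1
G(21) = mex({0, 1, 2, 3, 5, 6, 7}) = 4
G(22) = mex({0, 1, 2, 3, 4, 5, 7}) = 6
G(23) = mex({0, 1, 2, 3, 4, 5, 6}) = 7
G(24) = mex({0, 1, 2, 3, 5, 6, 7}) = 4
G(25) = mex({0, 2, 3, 4, 6, 7}) = 1
G(26) = mex({0, 1, 3, 4, 5, 6, 7}) = 2
G(27) = mex({0, 1, 2, 3, 4, 5, 6, 7}) = 8
G(28) = mex({0, 1, 2, 3, 4, 6, 7, 8}) = 5
G(29) = mex({0, 1, 2, 3, 5, 6, 7, 8, 9}) = 4
G(30) = mex({0, 1, 2, 3, 4, 5, 6, 9, 10}) = 7
G(31) = mex({0, 1, 3, 4, 5, 7, 10, 11}) = 2
G(32) = mex({0, 2, 3, 4, 5, 6, 7, 9, 11}) = 1
G(33) = mex({0, 1, 2, 3, 4, 5, 6, 7, 9, 12}) = 8
G(34) = mex({0, 1, 2, 3, 4, 5, 7, 8, 11, 12}) = 6
G(35) = mex({0, 1, 2, 3, 4, 5, 6, 8, 9, 10, 11}) = 7
G(36) = mex({0, 1, 2, 3, 5, 6, 7, 9, 10}) = 4
G(37) = mex({0, 2, 3, 4, 6, 7, 9, 10, 11, 12}) = 1
G(38) = mex({0, 1, 3, 4, 5, 6, 7, 9, 10, 11, 12}) = 2
Therefore G(38) = 2.

2


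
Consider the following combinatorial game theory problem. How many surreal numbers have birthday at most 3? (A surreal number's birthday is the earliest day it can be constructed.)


Day 0: {|} = 0 is born. Count = 1.
Day n: the number of surreal numbers born by day n is 2^(n+1) - 1.
By day 0: 2^1 - 1 = 1
By day 1: 2^2 - 1 = 3
By day 2: 2^3 - 1 = 7
By day 3: 2^4 - 1 = 15
By day 3: 15 surreal numbers.

15


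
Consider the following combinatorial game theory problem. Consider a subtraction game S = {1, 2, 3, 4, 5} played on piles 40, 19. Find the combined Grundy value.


Subtraction set: {1, 2, 3, 4, 5}
For this subtraction set, G(n) = n mod 6 (period = max + 1 = 6).
Pile 1 (size 40): G(40) = 40 mod 6 = 4
Pile 2 (size 19): G(19) = 19 mod 6 = 1
Total Grundy value = XOR of all: 4 XOR 1 = 5

5


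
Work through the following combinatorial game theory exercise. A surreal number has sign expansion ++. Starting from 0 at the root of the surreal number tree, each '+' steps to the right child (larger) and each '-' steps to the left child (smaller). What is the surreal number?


Sign expansion: ++
Rule: track bounds (lo, hi), initially (-inf, +inf). On '+', the current value becomes lo and we move to the simplest number in (value, hi): value + 1 if hi = +inf, otherwise the midpoint (value + hi)/2. On '-', the current value becomes hi and we move to value - 1 if lo = -inf, otherwise the midpoint (lo + value)/2.
Start at 0.
Step 1: sign = +, move right. Bounds: (0, +inf). Value = 1
Step 2: sign = +, move right. Bounds: (1, +inf). Value = 2
The surreal number with sign expansion ++ is 2.

2


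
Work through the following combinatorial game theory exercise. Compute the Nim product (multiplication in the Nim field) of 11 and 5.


Nim multiplication is bilinear over XOR: (u XOR v) * w = (u*w) XOR (v*w).
So we split each operand into its bit components and XOR the pairwise Nim products.
11 = 1 + 2 + 8 (as XOR of powers of 2).
5 = 1 + 4 (as XOR of powers of 2).
Using the standard Nim-product table on single bits:
  2*2 = 3,   2*4 = 8,   2*8 = 12,
  4*4 = 6,   4*8 = 11,  8*8 = 13,
and  1*x = x (identity), k*l = l*k (commutative).
Pairwise Nim products:
  1 * 1 = 1
  1 * 4 = 4
  2 * 1 = 2
  2 * 4 = 8
  8 * 1 = 8
  8 * 4 = 11
XOR them: 1 XOR 4 XOR 2 XOR 8 XOR 8 XOR 11 = 12.
Result: 11 * 5 = 12 (in Nim).

12


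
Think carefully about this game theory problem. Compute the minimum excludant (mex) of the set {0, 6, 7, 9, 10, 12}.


Set = {0, 6, 7, 9, 10, 12}
0 is in the set.
1 is NOT in the set. This is the mex.
mex = 1

1


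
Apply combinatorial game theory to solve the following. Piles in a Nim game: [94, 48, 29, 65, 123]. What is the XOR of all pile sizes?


We need the XOR (exclusive or) of all pile sizes.
After XOR-ing pile 1 (size 94): 0 XOR 94 = 94
After XOR-ing pile 2 (size 48): 94 XOR 48 = 110
After XOR-ing pile 3 (size 29): 110 XOR 29 = 115
After XOR-ing pile 4 (size 65): 115 XOR 65 = 50
After XOR-ing pile 5 (size 123): 50 XOR 123 = 73
The Nim-value of this position is 73.

73


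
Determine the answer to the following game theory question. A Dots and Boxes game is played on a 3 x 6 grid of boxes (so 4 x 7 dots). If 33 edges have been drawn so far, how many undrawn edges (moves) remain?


Grid: 3 x 6 boxes, i.e. 4 rows and 7 columns of dots.
Horizontal edges: (rows + 1) * cols = 4 * 6 = 24
Vertical edges: rows * (cols + 1) = 3 * 7 = 21
Total edges: 24 + 21 = 45
Edges drawn: 33
Remaining: 45 - 33 = 12

12


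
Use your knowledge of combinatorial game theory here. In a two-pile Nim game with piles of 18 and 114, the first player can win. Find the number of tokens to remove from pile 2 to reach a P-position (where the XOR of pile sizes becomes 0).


Piles: 18 and 114
Current XOR: 18 XOR 114 = 96 (non-zero, so this is an N-position).
To make the XOR zero, we need to find a move that balances the piles.
For pile 2 (size 114): target = 114 XOR 96 = 18
We reduce pile 2 from 114 to 18.
Tokens removed: 114 - 18 = 96
Verification: 18 XOR 18 = 0

96


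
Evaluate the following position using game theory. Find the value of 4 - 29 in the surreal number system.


x = 4, y = 29
x - y = 4 - 29 = -25

-25


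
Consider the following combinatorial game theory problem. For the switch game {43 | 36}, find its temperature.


The game is {43 | 36}, a switch {a | b} with numbers a > b.
Cooling {a | b} by t gives {a - t | b + t}, which stops being hot when a - t = b + t, i.e. at t = (a - b)/2. So the temperature of a switch is (a - b)/2.
Temperature = (Left option - Right option) / 2
= (43 - (36)) / 2
= 7 / 2
= 7/2

7/2


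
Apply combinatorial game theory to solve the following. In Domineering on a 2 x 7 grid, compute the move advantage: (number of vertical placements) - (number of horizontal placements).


Board is 2 x 7 (rows x cols).
Left (vertical) placements: (rows-1) * cols = 1 * 7 = 7
Right (horizontal) placements: rows * (cols-1) = 2 * 6 = 12
Advantage = Left - Right = 7 - 12 = -5

-5


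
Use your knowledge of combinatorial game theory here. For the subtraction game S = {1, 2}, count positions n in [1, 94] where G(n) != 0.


Subtraction set S = {1, 2}, so G(n) = n mod 3.
G(n) = 0 when n is a multiple of 3.
Multiples of 3 in [1, 94]: 31
N-positions (nonzero Grundy) = 94 - 31 = 63

63


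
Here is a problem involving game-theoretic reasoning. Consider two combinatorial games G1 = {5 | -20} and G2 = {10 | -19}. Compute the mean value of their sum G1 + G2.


G1 = {5 | -20}, G2 = {10 | -19}
Each is a switch {a | b} with numbers a > b; its mean value is (a + b)/2, and mean value is additive over game sums: m(G1 + G2) = m(G1) + m(G2).
Mean of G1 = (5 + (-20))/2 = -15/2 = -15/2
Mean of G2 = (10 + (-19))/2 = -9/2 = -9/2
Mean of G1 + G2 = -15/2 + -9/2 = -12

-12


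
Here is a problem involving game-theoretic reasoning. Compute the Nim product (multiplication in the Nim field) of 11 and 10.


Nim multiplication is bilinear over XOR: (u XOR v) * w = (u*w) XOR (v*w).
So we split each operand into its bit components and XOR the pairwise Nim products.
11 = 1 + 2 + 8 (as XOR of powers of 2).
10 = 2 + 8 (as XOR of powers of 2).
Using the standard Nim-product table on single bits:
  2*2 = 3,   2*4 = 8,   2*8 = 12,
  4*4 = 6,   4*8 = 11,  8*8 = 13,
and  1*x = x (identity), k*l = l*k (commutative).
Pairwise Nim products:
  1 * 2 = 2
  1 * 8 = 8
  2 * 2 = 3
  2 * 8 = 12
  8 * 2 = 12
  8 * 8 = 13
XOR them: 2 XOR 8 XOR 3 XOR 12 XOR 12 XOR 13 = 4.
Result: 11 * 10 = 4 (in Nim).

4


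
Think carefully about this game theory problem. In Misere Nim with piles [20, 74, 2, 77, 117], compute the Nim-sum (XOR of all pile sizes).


We need the XOR (exclusive or) of all pile sizes.
After XOR-ing pile 1 (size 20): 0 XOR 20 = 20
After XOR-ing pile 2 (size 74): 20 XOR 74 = 94
After XOR-ing pile 3 (size 2): 94 XOR 2 = 92
After XOR-ing pile 4 (size 77): 92 XOR 77 = 17
After XOR-ing pile 5 (size 117): 17 XOR 117 = 100
The Nim-value of this position is 100.

100


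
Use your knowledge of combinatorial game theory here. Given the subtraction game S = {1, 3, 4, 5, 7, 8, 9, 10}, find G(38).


The subtraction set is S = {1, 3, 4, 5, 7, 8, 9, 10}.
G(k) = mex{ G(k - s) : s in S, s <= k }. We compute iteratively: G(0) = 0.
G(1) = mex({0}) = 1
G(2) = mex({1}) = 0
G(3) = mex({0}) = 1
G(4) = mex({0, 1}) = 2
G(5) = mex({0, 1, 2}) = 3
G(6) = mex({0, 1, 3}) = 2
G(7) = mex({0, 1, 2}) = 3
G(8) = mex({0, 1, 2, 3}) = 4
G(9) = mex({0, 1, 2, 3, 4}) = 5
G(10) = mex({0, 1, 2, 3, 5}) = 4
G(11) = mex({0, 1, 2, 3, 4}) = 5
G(12) = mex({0, 1, 2, 3, 4, 5}) = 6
G(13) = mex({1, 2, 3, 4, 5, 6}) = 0
G(14) = mex({0, 2, 3, 4, 5}) = 1
G(15) = mex({1, 2, 3, 4, 5, 6}) = 0
G(16) = mex({0, 2, 3, 4, 5, 6}) = 1
G(17) = mex({0, 1, 3, 4, 5, 6}) = 2
G(18) = mex({0, 1, 2, 4, 5}) = 3
G(19) = mex({0, 1, 3, 4, 5, 6}) = 2
G(20) = mex({0, 1, 2, 4, 5, 6}) = 3
G(21) = mex({0, 1, 2, 3, 5, 6}) = 4
G(22) = mex({0, 1, 2, 3, 4, 6}) = 5
Observe that G(13)..G(22) = 0, 1, 0, 1, 2, 3, 2, 3, 4, 5 repeats G(0)..G(9) = 0, 1, 0, 1, 2, 3, 2, 3, 4, 5.
For k >= max(S) = 10, G(k) is determined by the previous 10 values G(k-10)..G(k-1); a window of 10 consecutive values has recurred shifted by 13, so by induction G(k + 13) = G(k) for all k >= 0: the sequence is periodic from the start with period 13.
One period: G(0..12) = 0, 1, 0, 1, 2, 3, 2, 3, 4, 5, 4, 5, 6.
38 mod 13 = 12, so G(38) = G(12) = 6.

6


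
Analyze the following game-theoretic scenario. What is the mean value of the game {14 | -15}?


Game = {14 | -15}, a switch {a | b} with numbers a > b.
Its thermograph has left wall a - t and right wall b + t, which meet at t = (a - b)/2, where both equal (a + b)/2. So the mast (mean value) is at (a + b)/2.
Mean = (14 + (-15))/2 = -1/2 = -1/2

-1/2


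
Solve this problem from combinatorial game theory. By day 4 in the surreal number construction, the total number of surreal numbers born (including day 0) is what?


Day 0: {|} = 0 is born. Count = 1.
Day n: the number of surreal numbers born by day n is 2^(n+1) - 1.
By day 0: 2^1 - 1 = 1
By day 1: 2^2 - 1 = 3
By day 2: 2^3 - 1 = 7
By day 3: 2^4 - 1 = 15
By day 4: 2^5 - 1 = 31
By day 4: 31 surreal numbers.

31


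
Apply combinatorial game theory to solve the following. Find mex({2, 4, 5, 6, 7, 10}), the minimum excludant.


Set = {2, 4, 5, 6, 7, 10}
0 is NOT in the set. This is the mex.
mex = 0

0


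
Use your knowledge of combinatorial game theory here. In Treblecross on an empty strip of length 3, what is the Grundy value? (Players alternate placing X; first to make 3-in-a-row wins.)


Treblecross: place X on empty cells; 3-in-a-row wins.
Playing within two cells of an existing X lets the opponent win at once, so sensible play treats the cells i-2..i+2 around each X as dead. The player left with no safe cell loses, so this is a normal-play take-away game on strips of safe cells.
Placing X at cell i (0-indexed) of a strip of k safe cells leaves independent strips of sizes max(0, i-2) and max(0, k-i-3). Hence G(k) = mex{ G(max(0,i-2)) XOR G(max(0,k-i-3)) : 0 <= i < k }, with G(0) = 0.
G(1): splits (0,0):0^0=0 -> mex({0}) = 1
G(2): splits (0,0):0^0=0 -> mex({0}) = 1
G(3): splits (0,0):0^0=0 -> mex({0}) = 1
Therefore G(3) = 1.

1


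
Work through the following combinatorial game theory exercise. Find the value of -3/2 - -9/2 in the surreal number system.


x = -3/2, y = -9/2
Converting to common denominator: 2
x = -3/2, y = -9/2
x - y = -3/2 - -9/2 = 3

3


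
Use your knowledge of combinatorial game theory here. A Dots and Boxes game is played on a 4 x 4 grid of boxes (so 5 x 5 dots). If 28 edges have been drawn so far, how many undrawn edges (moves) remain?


Grid: 4 x 4 boxes, i.e. 5 rows and 5 columns of dots.
Horizontal edges: (rows + 1) * cols = 5 * 4 = 20
Vertical edges: rows * (cols + 1) = 4 * 5 = 20
Total edges: 20 + 20 = 40
Edges drawn: 28
Remaining: 40 - 28 = 12

12


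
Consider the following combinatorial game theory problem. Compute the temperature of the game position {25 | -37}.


The game is {25 | -37}, a switch {a | b} with numbers a > b.
Cooling {a | b} by t gives {a - t | b + t}, which stops being hot when a - t = b + t, i.e. at t = (a - b)/2. So the temperature of a switch is (a - b)/2.
Temperature = (Left option - Right option) / 2
= (25 - (-37)) / 2
= 62 / 2
= 31

31


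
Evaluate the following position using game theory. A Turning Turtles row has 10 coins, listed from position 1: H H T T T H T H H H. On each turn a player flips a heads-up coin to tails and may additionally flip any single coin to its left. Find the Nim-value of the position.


Coins: H H T T T H T H H H
Key fact: a single head at position k behaves exactly like a Nim heap of size k (turning it to T and optionally flipping a coin at j < k corresponds to moving the heap from k to j, or to 0), and heads combine as a disjunctive sum (two heads at the same place would cancel, matching j XOR j = 0). So the Nim-value is the XOR of the 1-indexed positions of the heads.
Face-up positions (1-indexed): [1, 2, 6, 8, 9, 10]
XOR 0 with 1: 0 XOR 1 = 1
XOR 1 with 2: 1 XOR 2 = 3
XOR 3 with 6: 3 XOR 6 = 5
XOR 5 with 8: 5 XOR 8 = 13
XOR 13 with 9: 13 XOR 9 = 4
XOR 4 with 10: 4 XOR 10 = 14
Nim-value = 14

14


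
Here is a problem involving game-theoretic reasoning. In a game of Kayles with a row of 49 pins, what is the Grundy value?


Kayles: a move removes 1 or 2 adjacent pins from a contiguous row.
Removing pins from a row of k leaves two independent rows (a, b) with a + b = k - 1 (one pin) or a + b = k - 2 (two pins); an end removal gives a = 0.
By Sprague-Grundy, G(k) = mex{ G(a) XOR G(b) } over all these splits. G(0) = 0.
G(1): splits (0,0):0^0=0 -> mex({0}) = 1
G(2): splits (0,1):0^1=1 (0,0):0^0=0 -> mex({0, 1}) = 2
G(3): splits (0,2):0^2=2 (1,1):1^1=0 (0,1):0^1=1 -> mex({0, 1, 2}) = 3
G(4): splits (0,3):0^3=3 (1,2):1^2=3 (0,2):0^2=2 (1,1):1^1=0 -> mex({0, 2, 3}) = 1
G(5): splits (0,4):0^1=1 (1,3):1^3=2 (2,2):2^2=0 (0,3):0^3=3 (1,2):1^2=3 -> mex({0, 1, 2, 3}) = 4
G(6) = mex({0, 1, 2, 4}) = 3
G(7) = mex({0, 1, 3, 4, 5}) = 2
G(8) = mex({0, 2, 3, 5, 6}) = 1
G(9) = mex({0, 1, 2, 3, 6, 7}) = 4
G(10) = mex({0, 1, 3, 4, 5, 7}) = 2
G(11) = mex({0, 1, 2, 3, 4, 5}) = 6
G(12) = mex({0, 1, 2, 3, 5, 6, 7}) = 4
G(13) = mex({0, 2, 3, 4, 6, 7}) = 1
G(14) = mex({0, 1, 4, 5, 6, 7}) = 2
G(15) = mex({0, 1, 2, 3, 4, 5, 6}) = 7
G(16) = mex({0, 2, 3, 5, 6, 7}) = 1
G(17) = mex({0, 1, 2, 3, 5, 6, 7}) = 4
G(18) = mex({0, 1, 2, 4, 5, 6}) = 3
G(19) = mex({0, 1, 3, 4, 5, 7}) = 2
G(20) = mex({0, 2, 3, 4, 5, 6, 7}) = 1
G(21) = mex({0, 1, 2, 3, 5, 6, 7}) = 4
G(22) = mex({0, 1, 2, 3, 4, 5, 7}) = 6
G(23) = mex({0, 1, 2, 3, 4, 5, 6}) = 7
G(24) = mex({0, 1, 2, 3, 5, 6, 7}) = 4
G(25) = mex({0, 2, 3, 4, 6, 7}) = 1
G(26) = mex({0, 1, 3, 4, 5, 6, 7}) = 2
G(27) = mex({0, 1, 2, 3, 4, 5, 6, 7}) = 8
G(28) = mex({0, 1, 2, 3, 4, 6, 7, 8}) = 5
G(29) = mex({0, 1, 2, 3, 5, 6, 7, 8, 9}) = 4
G(30) = mex({0, 1, 2, 3, 4, 5, 6, 9, 10}) = 7
G(31) = mex({0, 1, 3, 4, 5, 7, 10, 11}) = 2
G(32) = mex({0, 2, 3, 4, 5, 6, 7, 9, 11}) = 1
G(33) = mex({0, 1, 2, 3, 4, 5, 6, 7, 9, 12}) = 8
G(34) = mex({0, 1, 2, 3, 4, 5, 7, 8, 11, 12}) = 6
G(35) = mex({0, 1, 2, 3, 4, 5, 6, 8, 9, 10, 11}) = 7
G(36) = mex({0, 1, 2, 3, 5, 6, 7, 9, 10}) = 4
G(37) = mex({0, 2, 3, 4, 6, 7, 9, 10, 11, 12}) = 1
G(38) = mex({0, 1, 3, 4, 5, 6, 7, 9, 10, 11, 12}) = 2
G(39) = mex({0, 1, 2, 4, 5, 6, 7, 9, 10, 12, 14}) = 3
G(40) = mex({0, 2, 3, 4, 6, 7, 11, 12, 14}) = 1
G(41) = mex({0, 1, 2, 3, 5, 6, 7, 9, 10, 11, 12}) = 4
G(42) = mex({0, 1, 2, 3, 4, 5, 6, 9, 10}) = 7
G(43) = mex({0, 1, 3, 4, 5, 7, 9, 10, 12, 15}) = 2
G(44) = mex({0, 2, 3, 4, 5, 6, 7, 9, 10, 12, 15}) = 1
G(45) = mex({0, 1, 2, 3, 4, 5, 6, 7, 9, 10, 12, 14}) = 8
G(46) = mex({0, 1, 3, 4, 5, 7, 8, 11, 12, 14}) = 2
G(47) = mex({0, 1, 2, 3, 4, 5, 6, 8, 9, 10, 11, 12}) = 7
G(48) = mex({0, 1, 2, 3, 5, 6, 7, 9, 10}) = 4
G(49) = mex({0, 2, 3, 4, 6, 7, 9, 10, 11, 12, 15}) = 1
Therefore G(49) = 1.

1
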